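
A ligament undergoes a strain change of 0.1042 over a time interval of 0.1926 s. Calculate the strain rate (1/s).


strain_rate = delta_strain / delta_t
strain_rate = 0.1042 / 0.1926
strain_rate = 0.5410


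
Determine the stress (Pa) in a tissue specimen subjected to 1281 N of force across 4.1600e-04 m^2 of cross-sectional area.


stress = F / A
stress = 1281 / 4.1600e-04
stress = 3.0793e+06


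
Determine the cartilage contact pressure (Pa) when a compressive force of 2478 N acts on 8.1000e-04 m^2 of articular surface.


P = F / A
P = 2478 / 8.1000e-04
P = 3.0593e+06


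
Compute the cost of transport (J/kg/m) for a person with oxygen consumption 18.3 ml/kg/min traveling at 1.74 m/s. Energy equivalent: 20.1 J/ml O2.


Power per kg = VO2 * 20.1 / 60
Power per kg = 18.3 * 20.1 / 60 = 6.1305 W/kg
Cost = power_per_kg / speed
Cost = 6.1305 / 1.74
Cost = 3.5233


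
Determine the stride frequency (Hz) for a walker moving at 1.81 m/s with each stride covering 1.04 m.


f = v / stride_length
f = 1.81 / 1.04
f = 1.7404


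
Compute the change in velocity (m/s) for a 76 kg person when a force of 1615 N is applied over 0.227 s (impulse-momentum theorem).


J = F * dt = 1615 * 0.227 = 366.6050 N*s
delta_v = J / m
delta_v = 366.6050 / 76
delta_v = 4.8238


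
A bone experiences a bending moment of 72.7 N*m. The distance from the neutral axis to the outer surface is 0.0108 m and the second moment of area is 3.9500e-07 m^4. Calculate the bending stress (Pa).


sigma = M * c / I
sigma = 72.7 * 0.0108 / 3.9500e-07
M * c = 0.7852
sigma = 1.9877e+06


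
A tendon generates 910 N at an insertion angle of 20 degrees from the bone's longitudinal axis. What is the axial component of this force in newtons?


F_eff = F_tendon * cos(theta)
theta = 20 deg = 0.3491 rad
cos(theta) = 0.9397
F_eff = 910 * 0.9397
F_eff = 855.1203


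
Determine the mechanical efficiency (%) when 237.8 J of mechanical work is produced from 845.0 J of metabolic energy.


eta = (W_mech / E_meta) * 100
eta = (237.8 / 845.0) * 100
ratio = 0.2814
eta = 28.1420


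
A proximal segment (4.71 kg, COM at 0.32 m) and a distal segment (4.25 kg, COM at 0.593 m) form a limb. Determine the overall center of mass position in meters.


COM = (m1*x1 + m2*x2) / (m1 + m2)
COM = (4.71*0.32 + 4.25*0.593) / (4.71 + 4.25)
Numerator = 4.0274
Denominator = 8.9600
COM = 0.4495


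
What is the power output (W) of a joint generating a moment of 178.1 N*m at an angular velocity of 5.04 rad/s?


P = M * omega
P = 178.1 * 5.04
P = 897.6240


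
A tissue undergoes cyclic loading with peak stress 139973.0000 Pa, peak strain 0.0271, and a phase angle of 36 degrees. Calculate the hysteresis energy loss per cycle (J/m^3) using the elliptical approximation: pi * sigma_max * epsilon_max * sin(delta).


E_loss = pi * sigma_max * epsilon_max * sin(delta)
delta = 36 deg = 0.6283 rad
sin(delta) = 0.5878
E_loss = pi * 139973.0000 * 0.0271 * 0.5878
E_loss = 7004.5803


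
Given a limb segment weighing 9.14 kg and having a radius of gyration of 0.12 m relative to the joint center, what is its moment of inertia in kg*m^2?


I = m * k^2
I = 9.14 * 0.12^2
k^2 = 0.0144
I = 0.1316


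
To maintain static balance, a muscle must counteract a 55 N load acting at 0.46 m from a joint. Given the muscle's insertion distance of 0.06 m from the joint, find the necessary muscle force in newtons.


F_muscle = W * d_load / d_muscle
F_muscle = 55 * 0.46 / 0.06
Numerator = 25.3000
F_muscle = 421.6667


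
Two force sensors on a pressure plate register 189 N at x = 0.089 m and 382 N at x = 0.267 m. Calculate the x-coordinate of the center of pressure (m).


COP_x = (F1*x1 + F2*x2) / (F1 + F2)
COP_x = (189*0.089 + 382*0.267) / (189 + 382)
Numerator = 118.8150
Denominator = 571
COP_x = 0.2081


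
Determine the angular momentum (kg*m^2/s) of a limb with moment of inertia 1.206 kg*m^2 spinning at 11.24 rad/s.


L = I * omega
L = 1.206 * 11.24
L = 13.5554


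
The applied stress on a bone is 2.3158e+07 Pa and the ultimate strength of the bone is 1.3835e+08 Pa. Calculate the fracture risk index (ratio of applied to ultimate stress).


FRI = applied / ultimate
FRI = 2.3158e+07 / 1.3835e+08
FRI = 0.1674


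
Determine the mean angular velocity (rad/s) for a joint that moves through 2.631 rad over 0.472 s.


omega = delta_theta / delta_t
omega = 2.631 / 0.472
omega = 5.5742


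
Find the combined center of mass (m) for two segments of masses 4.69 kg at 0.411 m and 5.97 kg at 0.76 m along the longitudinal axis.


COM = (m1*x1 + m2*x2) / (m1 + m2)
COM = (4.69*0.411 + 5.97*0.76) / (4.69 + 5.97)
Numerator = 6.4648
Denominator = 10.6600
COM = 0.6065


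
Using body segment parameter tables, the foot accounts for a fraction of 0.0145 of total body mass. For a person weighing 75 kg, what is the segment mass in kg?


m_segment = body_mass * fraction
m_segment = 75 * 0.0145
m_segment = 1.0875


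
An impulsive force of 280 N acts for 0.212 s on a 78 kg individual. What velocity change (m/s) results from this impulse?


J = F * dt = 280 * 0.212 = 59.3600 N*s
delta_v = J / m
delta_v = 59.3600 / 78
delta_v = 0.7610


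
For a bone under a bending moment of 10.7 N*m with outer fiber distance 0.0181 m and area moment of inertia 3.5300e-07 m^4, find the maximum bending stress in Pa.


sigma = M * c / I
sigma = 10.7 * 0.0181 / 3.5300e-07
M * c = 0.1937
sigma = 548640.2266


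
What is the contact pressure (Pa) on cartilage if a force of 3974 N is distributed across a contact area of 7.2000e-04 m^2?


P = F / A
P = 3974 / 7.2000e-04
P = 5.5194e+06


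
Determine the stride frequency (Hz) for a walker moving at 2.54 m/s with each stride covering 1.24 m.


f = v / stride_length
f = 2.54 / 1.24
f = 2.0484


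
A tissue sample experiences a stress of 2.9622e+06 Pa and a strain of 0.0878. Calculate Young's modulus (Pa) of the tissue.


E = stress / strain
E = 2.9622e+06 / 0.0878
E = 3.3738e+07


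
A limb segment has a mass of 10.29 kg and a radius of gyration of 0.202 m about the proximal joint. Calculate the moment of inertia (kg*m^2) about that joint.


I = m * k^2
I = 10.29 * 0.202^2
k^2 = 0.0408
I = 0.4199


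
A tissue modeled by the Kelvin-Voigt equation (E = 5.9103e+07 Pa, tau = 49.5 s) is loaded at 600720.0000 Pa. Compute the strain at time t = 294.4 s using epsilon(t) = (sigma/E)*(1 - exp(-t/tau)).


epsilon(t) = (sigma/E) * (1 - exp(-t/tau))
sigma/E = 600720.0000 / 5.9103e+07 = 0.0102
exp(-t/tau) = exp(-294.4 / 49.5) = 0.0026
epsilon = 0.0102 * (1 - 0.0026)
epsilon = 0.0101


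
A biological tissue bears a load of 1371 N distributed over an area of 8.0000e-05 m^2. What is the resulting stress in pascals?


stress = F / A
stress = 1371 / 8.0000e-05
stress = 1.7138e+07


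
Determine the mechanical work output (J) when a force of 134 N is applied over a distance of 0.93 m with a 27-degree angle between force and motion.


W = F * d * cos(theta)
theta = 27 deg = 0.4712 rad
cos(theta) = 0.8910
W = 134 * 0.93 * 0.8910
W = 111.0372


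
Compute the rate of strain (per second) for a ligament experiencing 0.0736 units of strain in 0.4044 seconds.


strain_rate = delta_strain / delta_t
strain_rate = 0.0736 / 0.4044
strain_rate = 0.1820


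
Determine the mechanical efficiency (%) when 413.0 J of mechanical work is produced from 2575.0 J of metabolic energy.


eta = (W_mech / E_meta) * 100
eta = (413.0 / 2575.0) * 100
ratio = 0.1604
eta = 16.0388


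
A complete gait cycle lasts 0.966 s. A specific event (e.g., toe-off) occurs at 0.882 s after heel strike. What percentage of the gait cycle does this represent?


pct = (event_time / cycle_time) * 100
pct = (0.882 / 0.966) * 100
ratio = 0.9130
pct = 91.3043


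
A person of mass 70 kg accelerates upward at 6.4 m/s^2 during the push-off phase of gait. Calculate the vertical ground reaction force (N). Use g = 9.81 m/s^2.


GRF = m * (g + a)
GRF = 70 * (9.81 + 6.4)
GRF = 70 * 16.2100
GRF = 1134.7000


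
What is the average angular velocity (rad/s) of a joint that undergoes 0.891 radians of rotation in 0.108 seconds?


omega = delta_theta / delta_t
omega = 0.891 / 0.108
omega = 8.2500


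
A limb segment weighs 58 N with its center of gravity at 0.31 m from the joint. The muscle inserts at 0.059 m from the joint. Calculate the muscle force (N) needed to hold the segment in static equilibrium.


F_muscle = W * d_load / d_muscle
F_muscle = 58 * 0.31 / 0.059
Numerator = 17.9800
F_muscle = 304.7458


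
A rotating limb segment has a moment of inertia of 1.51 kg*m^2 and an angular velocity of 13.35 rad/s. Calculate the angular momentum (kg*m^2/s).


L = I * omega
L = 1.51 * 13.35
L = 20.1585


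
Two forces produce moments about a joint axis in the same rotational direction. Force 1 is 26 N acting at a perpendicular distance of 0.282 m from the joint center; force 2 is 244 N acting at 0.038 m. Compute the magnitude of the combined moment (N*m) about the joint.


M = F1 * d1 + F2 * d2
M = 26 * 0.282 + 244 * 0.038
M = 7.3320 + 9.2720
M = 16.6040


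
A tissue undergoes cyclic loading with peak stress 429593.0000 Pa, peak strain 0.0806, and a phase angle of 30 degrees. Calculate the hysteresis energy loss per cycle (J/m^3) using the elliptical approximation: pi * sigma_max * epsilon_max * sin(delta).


E_loss = pi * sigma_max * epsilon_max * sin(delta)
delta = 30 deg = 0.5236 rad
sin(delta) = 0.5000
E_loss = pi * 429593.0000 * 0.0806 * 0.5000
E_loss = 54389.1304


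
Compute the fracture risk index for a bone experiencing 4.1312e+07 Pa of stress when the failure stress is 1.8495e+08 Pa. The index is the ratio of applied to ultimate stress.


FRI = applied / ultimate
FRI = 4.1312e+07 / 1.8495e+08
FRI = 0.2234


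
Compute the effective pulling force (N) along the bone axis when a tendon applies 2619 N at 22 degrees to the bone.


F_eff = F_tendon * cos(theta)
theta = 22 deg = 0.3840 rad
cos(theta) = 0.9272
F_eff = 2619 * 0.9272
F_eff = 2428.2945


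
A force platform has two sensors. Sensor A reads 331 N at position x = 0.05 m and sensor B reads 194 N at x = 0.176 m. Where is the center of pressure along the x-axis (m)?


COP_x = (F1*x1 + F2*x2) / (F1 + F2)
COP_x = (331*0.05 + 194*0.176) / (331 + 194)
Numerator = 50.6940
Denominator = 525
COP_x = 0.0966


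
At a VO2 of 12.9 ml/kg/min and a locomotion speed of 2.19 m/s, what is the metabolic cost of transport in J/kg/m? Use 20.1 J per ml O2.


Power per kg = VO2 * 20.1 / 60
Power per kg = 12.9 * 20.1 / 60 = 4.3215 W/kg
Cost = power_per_kg / speed
Cost = 4.3215 / 2.19
Cost = 1.9733


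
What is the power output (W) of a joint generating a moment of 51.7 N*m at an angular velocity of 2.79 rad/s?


P = M * omega
P = 51.7 * 2.79
P = 144.2430


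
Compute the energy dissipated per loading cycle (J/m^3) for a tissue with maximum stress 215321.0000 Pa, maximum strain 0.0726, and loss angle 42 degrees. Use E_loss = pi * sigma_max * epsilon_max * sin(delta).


E_loss = pi * sigma_max * epsilon_max * sin(delta)
delta = 42 deg = 0.7330 rad
sin(delta) = 0.6691
E_loss = pi * 215321.0000 * 0.0726 * 0.6691
E_loss = 32861.2271


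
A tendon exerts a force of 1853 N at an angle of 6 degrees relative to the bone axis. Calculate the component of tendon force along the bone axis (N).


F_eff = F_tendon * cos(theta)
theta = 6 deg = 0.1047 rad
cos(theta) = 0.9945
F_eff = 1853 * 0.9945
F_eff = 1842.8491


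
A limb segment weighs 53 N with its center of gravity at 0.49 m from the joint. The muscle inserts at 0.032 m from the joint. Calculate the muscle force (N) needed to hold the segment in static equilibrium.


F_muscle = W * d_load / d_muscle
F_muscle = 53 * 0.49 / 0.032
Numerator = 25.9700
F_muscle = 811.5625


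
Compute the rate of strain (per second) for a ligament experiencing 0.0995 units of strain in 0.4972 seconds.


strain_rate = delta_strain / delta_t
strain_rate = 0.0995 / 0.4972
strain_rate = 0.2001


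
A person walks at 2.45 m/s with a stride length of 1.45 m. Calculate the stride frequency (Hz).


f = v / stride_length
f = 2.45 / 1.45
f = 1.6897


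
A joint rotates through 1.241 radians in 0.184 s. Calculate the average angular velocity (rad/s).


omega = delta_theta / delta_t
omega = 1.241 / 0.184
omega = 6.7446


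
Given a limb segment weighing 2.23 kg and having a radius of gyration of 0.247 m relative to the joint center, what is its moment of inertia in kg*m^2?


I = m * k^2
I = 2.23 * 0.247^2
k^2 = 0.0610
I = 0.1361


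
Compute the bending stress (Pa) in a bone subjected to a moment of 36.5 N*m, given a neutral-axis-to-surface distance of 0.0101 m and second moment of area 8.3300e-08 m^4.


sigma = M * c / I
sigma = 36.5 * 0.0101 / 8.3300e-08
M * c = 0.3686
sigma = 4.4256e+06


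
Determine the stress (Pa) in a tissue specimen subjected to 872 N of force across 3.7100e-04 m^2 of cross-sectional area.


stress = F / A
stress = 872 / 3.7100e-04
stress = 2.3504e+06


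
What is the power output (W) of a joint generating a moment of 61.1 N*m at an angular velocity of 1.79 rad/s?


P = M * omega
P = 61.1 * 1.79
P = 109.3690


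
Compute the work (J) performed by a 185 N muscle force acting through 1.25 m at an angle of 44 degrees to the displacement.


W = F * d * cos(theta)
theta = 44 deg = 0.7679 rad
cos(theta) = 0.7193
W = 185 * 1.25 * 0.7193
W = 166.3473


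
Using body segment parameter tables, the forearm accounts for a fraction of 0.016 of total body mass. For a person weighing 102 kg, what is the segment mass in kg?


m_segment = body_mass * fraction
m_segment = 102 * 0.016
m_segment = 1.6320


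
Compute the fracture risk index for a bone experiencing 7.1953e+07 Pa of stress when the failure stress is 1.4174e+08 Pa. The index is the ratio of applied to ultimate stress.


FRI = applied / ultimate
FRI = 7.1953e+07 / 1.4174e+08
FRI = 0.5076


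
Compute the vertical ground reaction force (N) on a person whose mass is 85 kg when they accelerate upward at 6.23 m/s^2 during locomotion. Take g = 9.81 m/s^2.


GRF = m * (g + a)
GRF = 85 * (9.81 + 6.23)
GRF = 85 * 16.0400
GRF = 1363.4000


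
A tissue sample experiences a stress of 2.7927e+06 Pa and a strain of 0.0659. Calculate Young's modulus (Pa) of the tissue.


E = stress / strain
E = 2.7927e+06 / 0.0659
E = 4.2378e+07


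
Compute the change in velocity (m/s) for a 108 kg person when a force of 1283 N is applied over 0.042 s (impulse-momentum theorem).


J = F * dt = 1283 * 0.042 = 53.8860 N*s
delta_v = J / m
delta_v = 53.8860 / 108
delta_v = 0.4989


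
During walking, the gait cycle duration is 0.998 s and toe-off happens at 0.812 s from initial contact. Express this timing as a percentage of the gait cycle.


pct = (event_time / cycle_time) * 100
pct = (0.812 / 0.998) * 100
ratio = 0.8136
pct = 81.3627


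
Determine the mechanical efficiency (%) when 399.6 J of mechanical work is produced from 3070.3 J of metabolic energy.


eta = (W_mech / E_meta) * 100
eta = (399.6 / 3070.3) * 100
ratio = 0.1302
eta = 13.0150


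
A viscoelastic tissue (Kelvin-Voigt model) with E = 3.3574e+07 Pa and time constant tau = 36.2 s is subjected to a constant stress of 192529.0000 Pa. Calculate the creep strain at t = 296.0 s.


epsilon(t) = (sigma/E) * (1 - exp(-t/tau))
sigma/E = 192529.0000 / 3.3574e+07 = 0.0057
exp(-t/tau) = exp(-296.0 / 36.2) = 2.8110e-04
epsilon = 0.0057 * (1 - 2.8110e-04)
epsilon = 0.0057


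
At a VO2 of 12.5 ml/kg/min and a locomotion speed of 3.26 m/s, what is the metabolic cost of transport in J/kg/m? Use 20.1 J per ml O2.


Power per kg = VO2 * 20.1 / 60
Power per kg = 12.5 * 20.1 / 60 = 4.1875 W/kg
Cost = power_per_kg / speed
Cost = 4.1875 / 3.26
Cost = 1.2845


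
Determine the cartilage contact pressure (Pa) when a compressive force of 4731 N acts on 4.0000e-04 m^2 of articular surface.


P = F / A
P = 4731 / 4.0000e-04
P = 1.1828e+07


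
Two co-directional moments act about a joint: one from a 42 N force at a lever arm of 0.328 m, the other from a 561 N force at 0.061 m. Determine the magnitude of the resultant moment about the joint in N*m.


M = F1 * d1 + F2 * d2
M = 42 * 0.328 + 561 * 0.061
M = 13.7760 + 34.2210
M = 47.9970


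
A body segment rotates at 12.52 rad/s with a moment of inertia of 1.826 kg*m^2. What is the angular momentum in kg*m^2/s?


L = I * omega
L = 1.826 * 12.52
L = 22.8615


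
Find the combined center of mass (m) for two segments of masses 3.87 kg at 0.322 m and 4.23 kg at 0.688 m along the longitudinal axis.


COM = (m1*x1 + m2*x2) / (m1 + m2)
COM = (3.87*0.322 + 4.23*0.688) / (3.87 + 4.23)
Numerator = 4.1564
Denominator = 8.1000
COM = 0.5131


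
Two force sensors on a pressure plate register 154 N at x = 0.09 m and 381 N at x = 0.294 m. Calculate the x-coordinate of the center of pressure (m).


COP_x = (F1*x1 + F2*x2) / (F1 + F2)
COP_x = (154*0.09 + 381*0.294) / (154 + 381)
Numerator = 125.8740
Denominator = 535
COP_x = 0.2353


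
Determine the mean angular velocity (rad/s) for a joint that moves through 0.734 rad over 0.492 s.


omega = delta_theta / delta_t
omega = 0.734 / 0.492
omega = 1.4919


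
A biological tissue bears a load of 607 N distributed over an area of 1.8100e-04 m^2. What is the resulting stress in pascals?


stress = F / A
stress = 607 / 1.8100e-04
stress = 3.3536e+06


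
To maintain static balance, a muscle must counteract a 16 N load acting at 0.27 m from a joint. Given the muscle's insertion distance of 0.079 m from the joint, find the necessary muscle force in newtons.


F_muscle = W * d_load / d_muscle
F_muscle = 16 * 0.27 / 0.079
Numerator = 4.3200
F_muscle = 54.6835


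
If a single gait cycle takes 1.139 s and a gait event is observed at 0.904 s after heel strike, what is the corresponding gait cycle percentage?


pct = (event_time / cycle_time) * 100
pct = (0.904 / 1.139) * 100
ratio = 0.7937
pct = 79.3679


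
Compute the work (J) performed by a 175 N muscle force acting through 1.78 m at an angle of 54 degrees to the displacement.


W = F * d * cos(theta)
theta = 54 deg = 0.9425 rad
cos(theta) = 0.5878
W = 175 * 1.78 * 0.5878
W = 183.0951


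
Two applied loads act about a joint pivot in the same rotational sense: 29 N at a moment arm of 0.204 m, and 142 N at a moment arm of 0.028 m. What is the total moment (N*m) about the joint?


M = F1 * d1 + F2 * d2
M = 29 * 0.204 + 142 * 0.028
M = 5.9160 + 3.9760
M = 9.8920


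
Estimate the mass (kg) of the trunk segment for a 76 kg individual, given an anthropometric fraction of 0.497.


m_segment = body_mass * fraction
m_segment = 76 * 0.497
m_segment = 37.7720


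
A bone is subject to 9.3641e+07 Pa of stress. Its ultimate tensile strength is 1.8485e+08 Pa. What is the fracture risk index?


FRI = applied / ultimate
FRI = 9.3641e+07 / 1.8485e+08
FRI = 0.5066


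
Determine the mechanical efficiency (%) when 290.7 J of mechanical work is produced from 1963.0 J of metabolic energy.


eta = (W_mech / E_meta) * 100
eta = (290.7 / 1963.0) * 100
ratio = 0.1481
eta = 14.8090


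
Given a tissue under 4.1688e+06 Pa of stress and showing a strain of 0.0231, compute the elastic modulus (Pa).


E = stress / strain
E = 4.1688e+06 / 0.0231
E = 1.8047e+08


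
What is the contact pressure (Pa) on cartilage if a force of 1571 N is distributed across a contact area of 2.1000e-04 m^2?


P = F / A
P = 1571 / 2.1000e-04
P = 7.4810e+06


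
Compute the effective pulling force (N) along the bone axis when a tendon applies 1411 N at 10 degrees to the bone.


F_eff = F_tendon * cos(theta)
theta = 10 deg = 0.1745 rad
cos(theta) = 0.9848
F_eff = 1411 * 0.9848
F_eff = 1389.5637


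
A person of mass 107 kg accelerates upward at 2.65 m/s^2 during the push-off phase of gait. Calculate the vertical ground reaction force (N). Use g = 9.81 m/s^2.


GRF = m * (g + a)
GRF = 107 * (9.81 + 2.65)
GRF = 107 * 12.4600
GRF = 1333.2200


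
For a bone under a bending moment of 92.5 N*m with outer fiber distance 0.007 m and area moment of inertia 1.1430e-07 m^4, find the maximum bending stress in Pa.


sigma = M * c / I
sigma = 92.5 * 0.007 / 1.1430e-07
M * c = 0.6475
sigma = 5.6649e+06


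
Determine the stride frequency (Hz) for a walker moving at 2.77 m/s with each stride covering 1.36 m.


f = v / stride_length
f = 2.77 / 1.36
f = 2.0368


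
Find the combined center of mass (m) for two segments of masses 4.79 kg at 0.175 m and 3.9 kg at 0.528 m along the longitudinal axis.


COM = (m1*x1 + m2*x2) / (m1 + m2)
COM = (4.79*0.175 + 3.9*0.528) / (4.79 + 3.9)
Numerator = 2.8975
Denominator = 8.6900
COM = 0.3334


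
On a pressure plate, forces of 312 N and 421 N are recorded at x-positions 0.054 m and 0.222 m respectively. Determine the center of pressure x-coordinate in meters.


COP_x = (F1*x1 + F2*x2) / (F1 + F2)
COP_x = (312*0.054 + 421*0.222) / (312 + 421)
Numerator = 110.3100
Denominator = 733
COP_x = 0.1505


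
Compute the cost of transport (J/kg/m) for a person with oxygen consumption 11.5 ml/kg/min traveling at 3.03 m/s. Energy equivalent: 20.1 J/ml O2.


Power per kg = VO2 * 20.1 / 60
Power per kg = 11.5 * 20.1 / 60 = 3.8525 W/kg
Cost = power_per_kg / speed
Cost = 3.8525 / 3.03
Cost = 1.2715


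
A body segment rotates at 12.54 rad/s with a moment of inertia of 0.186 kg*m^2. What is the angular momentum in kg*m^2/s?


L = I * omega
L = 0.186 * 12.54
L = 2.3324


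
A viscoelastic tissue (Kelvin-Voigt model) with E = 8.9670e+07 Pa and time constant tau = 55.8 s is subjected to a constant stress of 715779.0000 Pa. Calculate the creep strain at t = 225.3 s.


epsilon(t) = (sigma/E) * (1 - exp(-t/tau))
sigma/E = 715779.0000 / 8.9670e+07 = 0.0080
exp(-t/tau) = exp(-225.3 / 55.8) = 0.0176
epsilon = 0.0080 * (1 - 0.0176)
epsilon = 0.0078


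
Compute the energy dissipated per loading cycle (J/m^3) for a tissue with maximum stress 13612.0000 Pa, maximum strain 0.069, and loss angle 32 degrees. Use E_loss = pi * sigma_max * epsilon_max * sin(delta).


E_loss = pi * sigma_max * epsilon_max * sin(delta)
delta = 32 deg = 0.5585 rad
sin(delta) = 0.5299
E_loss = pi * 13612.0000 * 0.069 * 0.5299
E_loss = 1563.6178


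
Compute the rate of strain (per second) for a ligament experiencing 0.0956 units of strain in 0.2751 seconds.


strain_rate = delta_strain / delta_t
strain_rate = 0.0956 / 0.2751
strain_rate = 0.3475


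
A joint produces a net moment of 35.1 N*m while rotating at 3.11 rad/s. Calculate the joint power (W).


P = M * omega
P = 35.1 * 3.11
P = 109.1610


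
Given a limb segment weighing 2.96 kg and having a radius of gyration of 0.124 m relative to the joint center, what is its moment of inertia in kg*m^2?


I = m * k^2
I = 2.96 * 0.124^2
k^2 = 0.0154
I = 0.0455


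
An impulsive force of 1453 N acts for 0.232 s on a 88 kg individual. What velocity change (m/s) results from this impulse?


J = F * dt = 1453 * 0.232 = 337.0960 N*s
delta_v = J / m
delta_v = 337.0960 / 88
delta_v = 3.8306


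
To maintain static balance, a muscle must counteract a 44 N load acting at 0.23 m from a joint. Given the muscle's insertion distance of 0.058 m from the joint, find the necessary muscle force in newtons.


F_muscle = W * d_load / d_muscle
F_muscle = 44 * 0.23 / 0.058
Numerator = 10.1200
F_muscle = 174.4828


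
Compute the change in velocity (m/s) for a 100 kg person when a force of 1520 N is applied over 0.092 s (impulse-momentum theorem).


J = F * dt = 1520 * 0.092 = 139.8400 N*s
delta_v = J / m
delta_v = 139.8400 / 100
delta_v = 1.3984


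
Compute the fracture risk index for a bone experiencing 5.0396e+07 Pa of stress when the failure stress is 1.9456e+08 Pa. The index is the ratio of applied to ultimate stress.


FRI = applied / ultimate
FRI = 5.0396e+07 / 1.9456e+08
FRI = 0.2590


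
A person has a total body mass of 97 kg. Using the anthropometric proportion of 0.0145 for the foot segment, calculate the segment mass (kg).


m_segment = body_mass * fraction
m_segment = 97 * 0.0145
m_segment = 1.4065


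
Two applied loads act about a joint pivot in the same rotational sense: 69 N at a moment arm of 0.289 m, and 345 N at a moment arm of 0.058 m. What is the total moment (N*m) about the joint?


M = F1 * d1 + F2 * d2
M = 69 * 0.289 + 345 * 0.058
M = 19.9410 + 20.0100
M = 39.9510


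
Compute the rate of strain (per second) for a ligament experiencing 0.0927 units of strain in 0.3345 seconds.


strain_rate = delta_strain / delta_t
strain_rate = 0.0927 / 0.3345
strain_rate = 0.2771


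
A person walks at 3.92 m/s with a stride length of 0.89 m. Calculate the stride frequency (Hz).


f = v / stride_length
f = 3.92 / 0.89
f = 4.4045


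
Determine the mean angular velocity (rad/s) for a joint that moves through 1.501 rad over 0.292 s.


omega = delta_theta / delta_t
omega = 1.501 / 0.292
omega = 5.1404


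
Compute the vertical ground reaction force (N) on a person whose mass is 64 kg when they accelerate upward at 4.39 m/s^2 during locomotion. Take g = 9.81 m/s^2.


GRF = m * (g + a)
GRF = 64 * (9.81 + 4.39)
GRF = 64 * 14.2000
GRF = 908.8000


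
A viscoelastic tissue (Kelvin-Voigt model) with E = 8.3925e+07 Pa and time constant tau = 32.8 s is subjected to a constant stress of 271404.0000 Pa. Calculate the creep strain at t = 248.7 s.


epsilon(t) = (sigma/E) * (1 - exp(-t/tau))
sigma/E = 271404.0000 / 8.3925e+07 = 0.0032
exp(-t/tau) = exp(-248.7 / 32.8) = 5.0938e-04
epsilon = 0.0032 * (1 - 5.0938e-04)
epsilon = 0.0032


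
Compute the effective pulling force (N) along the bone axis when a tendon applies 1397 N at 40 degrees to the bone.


F_eff = F_tendon * cos(theta)
theta = 40 deg = 0.6981 rad
cos(theta) = 0.7660
F_eff = 1397 * 0.7660
F_eff = 1070.1641


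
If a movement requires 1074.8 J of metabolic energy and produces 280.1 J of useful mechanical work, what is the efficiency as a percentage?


eta = (W_mech / E_meta) * 100
eta = (280.1 / 1074.8) * 100
ratio = 0.2606
eta = 26.0607


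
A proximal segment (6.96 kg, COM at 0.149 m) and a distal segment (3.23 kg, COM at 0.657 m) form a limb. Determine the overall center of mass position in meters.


COM = (m1*x1 + m2*x2) / (m1 + m2)
COM = (6.96*0.149 + 3.23*0.657) / (6.96 + 3.23)
Numerator = 3.1592
Denominator = 10.1900
COM = 0.3100


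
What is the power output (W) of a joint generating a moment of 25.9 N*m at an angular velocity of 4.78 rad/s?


P = M * omega
P = 25.9 * 4.78
P = 123.8020


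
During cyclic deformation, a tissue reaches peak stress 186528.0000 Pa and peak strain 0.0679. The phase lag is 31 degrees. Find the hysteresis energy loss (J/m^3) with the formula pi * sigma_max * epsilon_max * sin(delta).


E_loss = pi * sigma_max * epsilon_max * sin(delta)
delta = 31 deg = 0.5411 rad
sin(delta) = 0.5150
E_loss = pi * 186528.0000 * 0.0679 * 0.5150
E_loss = 20492.8809


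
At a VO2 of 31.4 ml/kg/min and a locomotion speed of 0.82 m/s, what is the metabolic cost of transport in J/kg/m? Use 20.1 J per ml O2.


Power per kg = VO2 * 20.1 / 60
Power per kg = 31.4 * 20.1 / 60 = 10.5190 W/kg
Cost = power_per_kg / speed
Cost = 10.5190 / 0.82
Cost = 12.8280


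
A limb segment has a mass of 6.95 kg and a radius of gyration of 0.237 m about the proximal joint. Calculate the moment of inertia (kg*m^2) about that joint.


I = m * k^2
I = 6.95 * 0.237^2
k^2 = 0.0562
I = 0.3904


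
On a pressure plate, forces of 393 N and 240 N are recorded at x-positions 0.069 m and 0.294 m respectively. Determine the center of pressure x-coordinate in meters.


COP_x = (F1*x1 + F2*x2) / (F1 + F2)
COP_x = (393*0.069 + 240*0.294) / (393 + 240)
Numerator = 97.6770
Denominator = 633
COP_x = 0.1543


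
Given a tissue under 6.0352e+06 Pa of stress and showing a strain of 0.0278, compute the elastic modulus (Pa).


E = stress / strain
E = 6.0352e+06 / 0.0278
E = 2.1709e+08


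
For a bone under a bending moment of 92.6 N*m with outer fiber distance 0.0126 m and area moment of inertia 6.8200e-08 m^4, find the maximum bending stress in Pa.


sigma = M * c / I
sigma = 92.6 * 0.0126 / 6.8200e-08
M * c = 1.1668
sigma = 1.7108e+07


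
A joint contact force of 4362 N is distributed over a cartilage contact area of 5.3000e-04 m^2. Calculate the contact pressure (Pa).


P = F / A
P = 4362 / 5.3000e-04
P = 8.2302e+06


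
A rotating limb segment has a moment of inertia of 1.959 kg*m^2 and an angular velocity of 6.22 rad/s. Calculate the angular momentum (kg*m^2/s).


L = I * omega
L = 1.959 * 6.22
L = 12.1850


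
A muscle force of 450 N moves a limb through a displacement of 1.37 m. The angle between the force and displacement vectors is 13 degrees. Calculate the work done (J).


W = F * d * cos(theta)
theta = 13 deg = 0.2269 rad
cos(theta) = 0.9744
W = 450 * 1.37 * 0.9744
W = 600.6991


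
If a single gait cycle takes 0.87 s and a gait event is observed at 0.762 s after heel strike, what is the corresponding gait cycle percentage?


pct = (event_time / cycle_time) * 100
pct = (0.762 / 0.87) * 100
ratio = 0.8759
pct = 87.5862


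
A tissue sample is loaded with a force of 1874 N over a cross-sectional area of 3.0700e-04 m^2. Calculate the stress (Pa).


stress = F / A
stress = 1874 / 3.0700e-04
stress = 6.1042e+06


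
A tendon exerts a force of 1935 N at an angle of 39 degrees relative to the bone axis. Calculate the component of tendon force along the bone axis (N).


F_eff = F_tendon * cos(theta)
theta = 39 deg = 0.6807 rad
cos(theta) = 0.7771
F_eff = 1935 * 0.7771
F_eff = 1503.7774


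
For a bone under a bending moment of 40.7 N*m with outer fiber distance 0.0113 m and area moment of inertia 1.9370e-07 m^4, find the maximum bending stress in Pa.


sigma = M * c / I
sigma = 40.7 * 0.0113 / 1.9370e-07
M * c = 0.4599
sigma = 2.3743e+06


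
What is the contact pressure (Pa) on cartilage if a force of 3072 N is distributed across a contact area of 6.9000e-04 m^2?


P = F / A
P = 3072 / 6.9000e-04
P = 4.4522e+06


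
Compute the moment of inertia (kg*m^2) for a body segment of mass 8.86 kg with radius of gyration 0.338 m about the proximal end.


I = m * k^2
I = 8.86 * 0.338^2
k^2 = 0.1142
I = 1.0122


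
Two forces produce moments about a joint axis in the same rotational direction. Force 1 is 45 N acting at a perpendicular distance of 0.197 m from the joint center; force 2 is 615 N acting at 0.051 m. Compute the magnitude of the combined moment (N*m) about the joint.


M = F1 * d1 + F2 * d2
M = 45 * 0.197 + 615 * 0.051
M = 8.8650 + 31.3650
M = 40.2300


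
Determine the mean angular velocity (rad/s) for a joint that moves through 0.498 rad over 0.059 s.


omega = delta_theta / delta_t
omega = 0.498 / 0.059
omega = 8.4407


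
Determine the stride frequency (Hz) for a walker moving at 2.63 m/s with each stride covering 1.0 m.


f = v / stride_length
f = 2.63 / 1.0
f = 2.6300


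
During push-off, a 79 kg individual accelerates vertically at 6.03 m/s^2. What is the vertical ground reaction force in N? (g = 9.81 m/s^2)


GRF = m * (g + a)
GRF = 79 * (9.81 + 6.03)
GRF = 79 * 15.8400
GRF = 1251.3600


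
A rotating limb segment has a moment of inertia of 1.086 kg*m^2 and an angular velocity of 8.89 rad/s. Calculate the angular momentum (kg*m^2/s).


L = I * omega
L = 1.086 * 8.89
L = 9.6545


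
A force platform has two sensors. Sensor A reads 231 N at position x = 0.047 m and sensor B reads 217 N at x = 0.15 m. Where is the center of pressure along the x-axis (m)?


COP_x = (F1*x1 + F2*x2) / (F1 + F2)
COP_x = (231*0.047 + 217*0.15) / (231 + 217)
Numerator = 43.4070
Denominator = 448
COP_x = 0.0969


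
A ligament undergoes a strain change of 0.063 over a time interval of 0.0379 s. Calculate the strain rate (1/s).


strain_rate = delta_strain / delta_t
strain_rate = 0.063 / 0.0379
strain_rate = 1.6623


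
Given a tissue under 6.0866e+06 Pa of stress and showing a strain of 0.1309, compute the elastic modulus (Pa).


E = stress / strain
E = 6.0866e+06 / 0.1309
E = 4.6498e+07


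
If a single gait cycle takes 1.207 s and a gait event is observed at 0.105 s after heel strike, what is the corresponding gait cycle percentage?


pct = (event_time / cycle_time) * 100
pct = (0.105 / 1.207) * 100
ratio = 0.0870
pct = 8.6993


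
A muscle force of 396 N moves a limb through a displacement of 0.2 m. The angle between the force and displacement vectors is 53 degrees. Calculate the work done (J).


W = F * d * cos(theta)
theta = 53 deg = 0.9250 rad
cos(theta) = 0.6018
W = 396 * 0.2 * 0.6018
W = 47.6637


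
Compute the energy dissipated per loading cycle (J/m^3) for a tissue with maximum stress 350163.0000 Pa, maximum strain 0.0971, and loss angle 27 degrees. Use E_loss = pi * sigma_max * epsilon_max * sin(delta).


E_loss = pi * sigma_max * epsilon_max * sin(delta)
delta = 27 deg = 0.4712 rad
sin(delta) = 0.4540
E_loss = pi * 350163.0000 * 0.0971 * 0.4540
E_loss = 48493.7894


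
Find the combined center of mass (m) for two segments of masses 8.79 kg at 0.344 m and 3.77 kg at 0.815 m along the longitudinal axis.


COM = (m1*x1 + m2*x2) / (m1 + m2)
COM = (8.79*0.344 + 3.77*0.815) / (8.79 + 3.77)
Numerator = 6.0963
Denominator = 12.5600
COM = 0.4854


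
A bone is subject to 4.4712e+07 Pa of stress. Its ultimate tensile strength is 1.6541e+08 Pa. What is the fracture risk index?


FRI = applied / ultimate
FRI = 4.4712e+07 / 1.6541e+08
FRI = 0.2703


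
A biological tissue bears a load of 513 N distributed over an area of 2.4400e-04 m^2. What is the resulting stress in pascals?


stress = F / A
stress = 513 / 2.4400e-04
stress = 2.1025e+06


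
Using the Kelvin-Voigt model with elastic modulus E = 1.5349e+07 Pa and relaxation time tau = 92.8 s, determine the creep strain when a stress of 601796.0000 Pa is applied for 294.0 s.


epsilon(t) = (sigma/E) * (1 - exp(-t/tau))
sigma/E = 601796.0000 / 1.5349e+07 = 0.0392
exp(-t/tau) = exp(-294.0 / 92.8) = 0.0421
epsilon = 0.0392 * (1 - 0.0421)
epsilon = 0.0376


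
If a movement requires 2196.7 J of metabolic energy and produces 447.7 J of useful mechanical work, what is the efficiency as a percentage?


eta = (W_mech / E_meta) * 100
eta = (447.7 / 2196.7) * 100
ratio = 0.2038
eta = 20.3806


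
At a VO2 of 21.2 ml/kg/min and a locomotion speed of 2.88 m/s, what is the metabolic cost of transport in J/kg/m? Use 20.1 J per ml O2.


Power per kg = VO2 * 20.1 / 60
Power per kg = 21.2 * 20.1 / 60 = 7.1020 W/kg
Cost = power_per_kg / speed
Cost = 7.1020 / 2.88
Cost = 2.4660


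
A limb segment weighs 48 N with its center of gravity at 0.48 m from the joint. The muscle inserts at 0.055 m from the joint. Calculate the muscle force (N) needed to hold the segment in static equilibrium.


F_muscle = W * d_load / d_muscle
F_muscle = 48 * 0.48 / 0.055
Numerator = 23.0400
F_muscle = 418.9091


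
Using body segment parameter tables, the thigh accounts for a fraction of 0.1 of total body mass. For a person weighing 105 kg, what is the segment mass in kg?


m_segment = body_mass * fraction
m_segment = 105 * 0.1
m_segment = 10.5000


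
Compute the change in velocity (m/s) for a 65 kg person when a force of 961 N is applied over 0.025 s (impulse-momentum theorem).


J = F * dt = 961 * 0.025 = 24.0250 N*s
delta_v = J / m
delta_v = 24.0250 / 65
delta_v = 0.3696


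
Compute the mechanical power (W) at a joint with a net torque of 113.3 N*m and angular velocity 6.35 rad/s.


P = M * omega
P = 113.3 * 6.35
P = 719.4550


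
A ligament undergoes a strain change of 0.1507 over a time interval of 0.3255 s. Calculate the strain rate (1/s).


strain_rate = delta_strain / delta_t
strain_rate = 0.1507 / 0.3255
strain_rate = 0.4630


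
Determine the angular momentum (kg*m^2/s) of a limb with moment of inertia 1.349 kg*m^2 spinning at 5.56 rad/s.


L = I * omega
L = 1.349 * 5.56
L = 7.5004


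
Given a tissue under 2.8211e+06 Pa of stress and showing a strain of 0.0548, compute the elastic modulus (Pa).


E = stress / strain
E = 2.8211e+06 / 0.0548
E = 5.1480e+07


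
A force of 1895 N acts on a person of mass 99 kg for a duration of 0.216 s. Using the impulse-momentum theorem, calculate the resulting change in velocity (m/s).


J = F * dt = 1895 * 0.216 = 409.3200 N*s
delta_v = J / m
delta_v = 409.3200 / 99
delta_v = 4.1345


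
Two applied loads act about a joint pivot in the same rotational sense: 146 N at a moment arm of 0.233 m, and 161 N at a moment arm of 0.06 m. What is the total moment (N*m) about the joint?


M = F1 * d1 + F2 * d2
M = 146 * 0.233 + 161 * 0.06
M = 34.0180 + 9.6600
M = 43.6780


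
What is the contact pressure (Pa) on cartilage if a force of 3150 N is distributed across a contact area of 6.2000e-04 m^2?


P = F / A
P = 3150 / 6.2000e-04
P = 5.0806e+06


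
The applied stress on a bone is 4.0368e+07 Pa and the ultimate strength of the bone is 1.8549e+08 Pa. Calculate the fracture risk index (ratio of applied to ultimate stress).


FRI = applied / ultimate
FRI = 4.0368e+07 / 1.8549e+08
FRI = 0.2176


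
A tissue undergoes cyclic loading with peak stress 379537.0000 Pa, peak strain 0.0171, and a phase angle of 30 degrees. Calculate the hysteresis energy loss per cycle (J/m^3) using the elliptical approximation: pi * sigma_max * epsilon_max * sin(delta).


E_loss = pi * sigma_max * epsilon_max * sin(delta)
delta = 30 deg = 0.5236 rad
sin(delta) = 0.5000
E_loss = pi * 379537.0000 * 0.0171 * 0.5000
E_loss = 10194.5981


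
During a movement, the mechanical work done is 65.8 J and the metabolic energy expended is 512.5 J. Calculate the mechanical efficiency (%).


eta = (W_mech / E_meta) * 100
eta = (65.8 / 512.5) * 100
ratio = 0.1284
eta = 12.8390


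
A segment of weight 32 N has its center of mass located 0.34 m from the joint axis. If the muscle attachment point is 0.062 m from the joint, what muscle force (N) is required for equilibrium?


F_muscle = W * d_load / d_muscle
F_muscle = 32 * 0.34 / 0.062
Numerator = 10.8800
F_muscle = 175.4839


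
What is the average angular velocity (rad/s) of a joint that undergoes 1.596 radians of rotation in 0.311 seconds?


omega = delta_theta / delta_t
omega = 1.596 / 0.311
omega = 5.1318


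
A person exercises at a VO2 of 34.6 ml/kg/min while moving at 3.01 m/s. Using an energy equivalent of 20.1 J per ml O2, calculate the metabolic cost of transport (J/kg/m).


Power per kg = VO2 * 20.1 / 60
Power per kg = 34.6 * 20.1 / 60 = 11.5910 W/kg
Cost = power_per_kg / speed
Cost = 11.5910 / 3.01
Cost = 3.8508


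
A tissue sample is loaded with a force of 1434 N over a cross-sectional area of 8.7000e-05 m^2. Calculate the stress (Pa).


stress = F / A
stress = 1434 / 8.7000e-05
stress = 1.6483e+07


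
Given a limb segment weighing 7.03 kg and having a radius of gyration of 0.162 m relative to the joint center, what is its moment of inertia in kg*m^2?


I = m * k^2
I = 7.03 * 0.162^2
k^2 = 0.0262
I = 0.1845


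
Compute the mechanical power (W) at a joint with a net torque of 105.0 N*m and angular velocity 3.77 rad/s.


P = M * omega
P = 105.0 * 3.77
P = 395.8500


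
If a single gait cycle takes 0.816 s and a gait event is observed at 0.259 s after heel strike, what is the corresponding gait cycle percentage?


pct = (event_time / cycle_time) * 100
pct = (0.259 / 0.816) * 100
ratio = 0.3174
pct = 31.7402


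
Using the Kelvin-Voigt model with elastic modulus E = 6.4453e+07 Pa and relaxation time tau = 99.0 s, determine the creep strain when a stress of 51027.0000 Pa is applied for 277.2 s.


epsilon(t) = (sigma/E) * (1 - exp(-t/tau))
sigma/E = 51027.0000 / 6.4453e+07 = 7.9169e-04
exp(-t/tau) = exp(-277.2 / 99.0) = 0.0608
epsilon = 7.9169e-04 * (1 - 0.0608)
epsilon = 7.4355e-04
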